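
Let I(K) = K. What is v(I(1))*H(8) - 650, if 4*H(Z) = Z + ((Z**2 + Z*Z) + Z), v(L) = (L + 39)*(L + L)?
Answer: 2230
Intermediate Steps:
v(L) = 2*L*(39 + L) (v(L) = (39 + L)*(2*L) = 2*L*(39 + L))
H(Z) = Z/2 + Z**2/2 (H(Z) = (Z + ((Z**2 + Z*Z) + Z))/4 = (Z + ((Z**2 + Z**2) + Z))/4 = (Z + (2*Z**2 + Z))/4 = (Z + (Z + 2*Z**2))/4 = (2*Z + 2*Z**2)/4 = Z/2 + Z**2/2)
v(I(1))*H(8) - 650 = (2*1*(39 + 1))*((1/2)*8*(1 + 8)) - 650 = (2*1*40)*((1/2)*8*9) - 650 = 80*36 - 650 = 2880 - 650 = 2230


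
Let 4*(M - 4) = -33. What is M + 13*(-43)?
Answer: -2253/4 ≈ -563.25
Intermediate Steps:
M = -17/4 (M = 4 + (¼)*(-33) = 4 - 33/4 = -17/4 ≈ -4.2500)
M + 13*(-43) = -17/4 + 13*(-43) = -17/4 - 559 = -2253/4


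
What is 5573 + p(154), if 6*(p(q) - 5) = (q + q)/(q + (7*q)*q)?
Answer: 18055987/3237 ≈ 5578.0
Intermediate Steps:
p(q) = 5 + q/(3*(q + 7*q²)) (p(q) = 5 + ((q + q)/(q + (7*q)*q))/6 = 5 + ((2*q)/(q + 7*q²))/6 = 5 + (2*q/(q + 7*q²))/6 = 5 + q/(3*(q + 7*q²)))
5573 + p(154) = 5573 + (16 + 105*154)/(3*(1 + 7*154)) = 5573 + (16 + 16170)/(3*(1 + 1078)) = 5573 + (⅓)*16186/1079 = 5573 + (⅓)*(1/1079)*16186 = 5573 + 16186/3237 = 18055987/3237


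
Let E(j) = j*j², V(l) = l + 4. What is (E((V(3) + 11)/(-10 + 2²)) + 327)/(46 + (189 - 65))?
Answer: 30/17 ≈ 1.7647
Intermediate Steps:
V(l) = 4 + l
E(j) = j³
(E((V(3) + 11)/(-10 + 2²)) + 327)/(46 + (189 - 65)) = ((((4 + 3) + 11)/(-10 + 2²))³ + 327)/(46 + (189 - 65)) = (((7 + 11)/(-10 + 4))³ + 327)/(46 + 124) = ((18/(-6))³ + 327)/170 = ((18*(-⅙))³ + 327)*(1/170) = ((-3)³ + 327)*(1/170) = (-27 + 327)*(1/170) = 300*(1/170) = 30/17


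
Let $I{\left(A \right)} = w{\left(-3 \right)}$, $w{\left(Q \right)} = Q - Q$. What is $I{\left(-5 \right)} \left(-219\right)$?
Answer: $0$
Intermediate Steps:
$w{\left(Q \right)} = 0$
$I{\left(A \right)} = 0$
$I{\left(-5 \right)} \left(-219\right) = 0 \left(-219\right) = 0$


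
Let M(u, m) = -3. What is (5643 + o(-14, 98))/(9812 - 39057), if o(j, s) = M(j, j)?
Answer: -1128/5849 ≈ -0.19285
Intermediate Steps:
o(j, s) = -3
(5643 + o(-14, 98))/(9812 - 39057) = (5643 - 3)/(9812 - 39057) = 5640/(-29245) = 5640*(-1/29245) = -1128/5849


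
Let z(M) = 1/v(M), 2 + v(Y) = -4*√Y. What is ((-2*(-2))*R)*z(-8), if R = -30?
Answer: 20/11 - 80*I*√2/11 ≈ 1.8182 - 10.285*I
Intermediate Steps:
v(Y) = -2 - 4*√Y
z(M) = 1/(-2 - 4*√M)
((-2*(-2))*R)*z(-8) = (-2*(-2)*(-30))*(-1/(2 + 4*√(-8))) = (4*(-30))*(-1/(2 + 4*(2*I*√2))) = -(-120)/(2 + 8*I*√2) = 120/(2 + 8*I*√2)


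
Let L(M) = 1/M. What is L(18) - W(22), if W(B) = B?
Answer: -395/18 ≈ -21.944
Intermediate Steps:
L(18) - W(22) = 1/18 - 1*22 = 1/18 - 22 = -395/18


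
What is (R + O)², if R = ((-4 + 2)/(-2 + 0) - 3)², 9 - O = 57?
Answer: 1936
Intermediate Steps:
O = -48 (O = 9 - 1*57 = 9 - 57 = -48)
R = 4 (R = (-2/(-2) - 3)² = (-2*(-½) - 3)² = (1 - 3)² = (-2)² = 4)
(R + O)² = (4 - 48)² = (-44)² = 1936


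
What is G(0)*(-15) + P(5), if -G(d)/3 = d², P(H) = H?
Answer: 5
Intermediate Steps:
G(d) = -3*d²
G(0)*(-15) + P(5) = -3*0²*(-15) + 5 = -3*0*(-15) + 5 = 0*(-15) + 5 = 0 + 5 = 5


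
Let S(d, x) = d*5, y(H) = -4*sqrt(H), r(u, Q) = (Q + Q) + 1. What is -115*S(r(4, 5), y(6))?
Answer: -6325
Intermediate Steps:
r(u, Q) = 1 + 2*Q (r(u, Q) = 2*Q + 1 = 1 + 2*Q)
S(d, x) = 5*d
-115*S(r(4, 5), y(6)) = -575*(1 + 2*5) = -575*(1 + 10) = -575*11 = -115*55 = -6325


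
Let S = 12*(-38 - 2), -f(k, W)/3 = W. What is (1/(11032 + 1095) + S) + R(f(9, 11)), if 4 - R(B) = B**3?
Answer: 430035548/12127 ≈ 35461.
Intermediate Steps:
f(k, W) = -3*W
R(B) = 4 - B**3
S = -480 (S = 12*(-40) = -480)
(1/(11032 + 1095) + S) + R(f(9, 11)) = (1/(11032 + 1095) - 480) + (4 - (-3*11)**3) = (1/12127 - 480) + (4 - 1*(-33)**3) = (1/12127 - 480) + (4 - 1*(-35937)) = -5820959/12127 + (4 + 35937) = -5820959/12127 + 35941 = 430035548/12127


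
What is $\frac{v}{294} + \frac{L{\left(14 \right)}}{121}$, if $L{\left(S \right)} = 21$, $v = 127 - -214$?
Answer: $\frac{47435}{35574} \approx 1.3334$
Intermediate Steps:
$v = 341$ ($v = 127 + 214 = 341$)
$\frac{v}{294} + \frac{L{\left(14 \right)}}{121} = \frac{341}{294} + \frac{21}{121} = \frac{47435}{35574}$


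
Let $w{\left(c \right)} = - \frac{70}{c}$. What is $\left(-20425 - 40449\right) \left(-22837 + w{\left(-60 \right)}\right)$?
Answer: $\frac{4170325555}{3} \approx 1.3901 \cdot 10^{9}$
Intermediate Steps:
$\left(-20425 - 40449\right) \left(-22837 + w{\left(-60 \right)}\right) = \left(-20425 - 40449\right) \left(-22837 - \frac{70}{-60}\right) = - 60874 \left(-22837 - - \frac{7}{6}\right) = - 60874 \left(-22837 + \frac{7}{6}\right) = \left(-60874\right) \left(- \frac{137015}{6}\right) = \frac{4170325555}{3}$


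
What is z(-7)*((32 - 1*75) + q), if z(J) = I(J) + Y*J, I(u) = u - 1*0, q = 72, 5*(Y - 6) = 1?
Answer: -7308/5 ≈ -1461.6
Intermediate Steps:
Y = 31/5 (Y = 6 + (⅕)*1 = 6 + ⅕ = 31/5 ≈ 6.2000)
I(u) = u (I(u) = u + 0 = u)
z(J) = 36*J/5 (z(J) = J + 31*J/5 = 36*J/5)
z(-7)*((32 - 1*75) + q) = ((36/5)*(-7))*((32 - 1*75) + 72) = -252*((32 - 75) + 72)/5 = -252*(-43 + 72)/5 = -252/5*29 = -7308/5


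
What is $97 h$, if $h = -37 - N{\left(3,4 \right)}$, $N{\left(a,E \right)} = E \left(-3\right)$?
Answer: $-2425$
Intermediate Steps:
$N{\left(a,E \right)} = - 3 E$
$h = -25$ ($h = -37 - \left(-3\right) 4 = -37 - -12 = -37 + 12 = -25$)
$97 h = 97 \left(-25\right) = -2425$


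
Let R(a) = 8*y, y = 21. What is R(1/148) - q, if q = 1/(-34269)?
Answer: 5757193/34269 ≈ 168.00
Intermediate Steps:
R(a) = 168 (R(a) = 8*21 = 168)
q = -1/34269 ≈ -2.9181e-5
R(1/148) - q = 168 - 1*(-1/34269) = 168 + 1/34269 = 5757193/34269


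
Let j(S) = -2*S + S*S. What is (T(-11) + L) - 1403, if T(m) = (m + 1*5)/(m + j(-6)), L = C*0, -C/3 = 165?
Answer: -51917/37 ≈ -1403.2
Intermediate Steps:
C = -495 (C = -3*165 = -495)
j(S) = S² - 2*S (j(S) = -2*S + S² = S² - 2*S)
L = 0 (L = -495*0 = 0)
T(m) = (5 + m)/(48 + m) (T(m) = (m + 1*5)/(m - 6*(-2 - 6)) = (m + 5)/(m - 6*(-8)) = (5 + m)/(m + 48) = (5 + m)/(48 + m))
(T(-11) + L) - 1403 = ((5 - 11)/(48 - 11) + 0) - 1403 = (-6/37 + 0) - 1403 = -6/37 - 1403 = -51917/37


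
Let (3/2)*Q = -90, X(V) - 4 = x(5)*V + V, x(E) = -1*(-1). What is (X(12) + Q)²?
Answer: 1024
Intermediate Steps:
x(E) = 1
X(V) = 4 + 2*V (X(V) = 4 + (1*V + V) = 4 + (V + V) = 4 + 2*V)
Q = -60 (Q = (⅔)*(-90) = -60)
(X(12) + Q)² = ((4 + 2*12) - 60)² = ((4 + 24) - 60)² = (28 - 60)² = (-32)² = 1024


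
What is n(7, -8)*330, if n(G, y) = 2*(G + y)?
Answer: -660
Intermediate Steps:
n(G, y) = 2*G + 2*y
n(7, -8)*330 = (2*7 + 2*(-8))*330 = (14 - 16)*330 = -2*330 = -660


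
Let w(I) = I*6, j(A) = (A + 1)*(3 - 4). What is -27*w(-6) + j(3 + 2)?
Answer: 966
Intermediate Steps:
j(A) = -1 - A (j(A) = (1 + A)*(-1) = -1 - A)
w(I) = 6*I
-27*w(-6) + j(3 + 2) = -162*(-6) + (-1 - (3 + 2)) = -27*(-36) + (-1 - 1*5) = 972 + (-1 - 5) = 972 - 6 = 966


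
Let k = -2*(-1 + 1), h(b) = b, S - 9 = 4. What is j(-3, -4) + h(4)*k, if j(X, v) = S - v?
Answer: 17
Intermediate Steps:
S = 13 (S = 9 + 4 = 13)
k = 0 (k = -2*0 = 0)
j(X, v) = 13 - v
j(-3, -4) + h(4)*k = (13 - 1*(-4)) + 4*0 = (13 + 4) + 0 = 17 + 0 = 17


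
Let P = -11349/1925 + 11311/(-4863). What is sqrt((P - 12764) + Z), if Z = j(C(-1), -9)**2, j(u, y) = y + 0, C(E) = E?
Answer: I*sqrt(44487031005561837)/1872255 ≈ 112.66*I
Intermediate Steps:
P = -76963862/9361275 (P = -11349*1/1925 + 11311*(-1/4863) = -11349/1925 - 11311/4863 = -76963862/9361275 ≈ -8.2215)
j(u, y) = y
Z = 81 (Z = (-9)**2 = 81)
sqrt((P - 12764) + Z) = sqrt((-76963862/9361275 - 12764) + 81) = sqrt(-119564277962/9361275 + 81) = sqrt(-118806014687/9361275) = I*sqrt(44487031005561837)/1872255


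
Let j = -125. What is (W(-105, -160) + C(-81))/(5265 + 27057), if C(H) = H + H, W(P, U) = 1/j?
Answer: -20251/4040250 ≈ -0.0050123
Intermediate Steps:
W(P, U) = -1/125 (W(P, U) = 1/(-125) = -1/125)
C(H) = 2*H
(W(-105, -160) + C(-81))/(5265 + 27057) = (-1/125 + 2*(-81))/(5265 + 27057) = (-1/125 - 162)/32322 = -20251/125*1/32322 = -20251/4040250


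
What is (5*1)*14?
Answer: 70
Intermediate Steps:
(5*1)*14 = 5*14 = 70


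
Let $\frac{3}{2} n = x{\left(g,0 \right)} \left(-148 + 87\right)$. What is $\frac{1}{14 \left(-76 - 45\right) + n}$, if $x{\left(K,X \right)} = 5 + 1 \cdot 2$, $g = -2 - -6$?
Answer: $- \frac{3}{5936} \approx -0.00050539$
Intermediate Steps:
$g = 4$ ($g = -2 + 6 = 4$)
$x{\left(K,X \right)} = 7$ ($x{\left(K,X \right)} = 5 + 2 = 7$)
$n = - \frac{854}{3}$ ($n = \frac{2 \cdot 7 \left(-148 + 87\right)}{3} = \frac{2 \cdot 7 \left(-61\right)}{3} = \frac{2}{3} \left(-427\right) = - \frac{854}{3} \approx -284.67$)
$\frac{1}{14 \left(-76 - 45\right) + n} = \frac{1}{14 \left(-76 - 45\right) - \frac{854}{3}} = \frac{1}{14 \left(-121\right) - \frac{854}{3}} = \frac{1}{-1694 - \frac{854}{3}} = \frac{1}{- \frac{5936}{3}} = - \frac{3}{5936}$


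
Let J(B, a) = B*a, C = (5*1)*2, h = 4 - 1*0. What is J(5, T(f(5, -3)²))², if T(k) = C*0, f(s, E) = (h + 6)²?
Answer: 0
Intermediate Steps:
h = 4 (h = 4 + 0 = 4)
f(s, E) = 100 (f(s, E) = (4 + 6)² = 10² = 100)
C = 10 (C = 5*2 = 10)
T(k) = 0 (T(k) = 10*0 = 0)
J(5, T(f(5, -3)²))² = (5*0)² = 0² = 0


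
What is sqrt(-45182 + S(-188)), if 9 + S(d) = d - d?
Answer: I*sqrt(45191) ≈ 212.58*I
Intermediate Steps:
S(d) = -9 (S(d) = -9 + (d - d) = -9 + 0 = -9)
sqrt(-45182 + S(-188)) = sqrt(-45182 - 9) = sqrt(-45191) = I*sqrt(45191)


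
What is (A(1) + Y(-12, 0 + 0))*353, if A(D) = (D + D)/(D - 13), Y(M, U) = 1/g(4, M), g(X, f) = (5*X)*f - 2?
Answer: -21886/363 ≈ -60.292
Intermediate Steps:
g(X, f) = -2 + 5*X*f (g(X, f) = 5*X*f - 2 = -2 + 5*X*f)
Y(M, U) = 1/(-2 + 20*M) (Y(M, U) = 1/(-2 + 5*4*M) = 1/(-2 + 20*M))
A(D) = 2*D/(-13 + D) (A(D) = (2*D)/(-13 + D) = 2*D/(-13 + D))
(A(1) + Y(-12, 0 + 0))*353 = (2*1/(-13 + 1) + 1/(2*(-1 + 10*(-12))))*353 = (2*1/(-12) + 1/(2*(-1 - 120)))*353 = (2*1*(-1/12) + (½)/(-121))*353 = (-⅙ + (½)*(-1/121))*353 = (-⅙ - 1/242)*353 = -62/363*353 = -21886/363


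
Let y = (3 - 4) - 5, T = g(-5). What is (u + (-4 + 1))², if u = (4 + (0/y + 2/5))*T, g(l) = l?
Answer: 625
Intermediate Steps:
T = -5
y = -6 (y = -1 - 5 = -6)
u = -22 (u = (4 + (0/(-6) + 2/5))*(-5) = (4 + (0*(-⅙) + 2*(⅕)))*(-5) = (4 + (0 + ⅖))*(-5) = (4 + ⅖)*(-5) = (22/5)*(-5) = -22)
(u + (-4 + 1))² = (-22 + (-4 + 1))² = (-22 - 3)² = (-25)² = 625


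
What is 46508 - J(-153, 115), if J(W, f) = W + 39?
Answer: 46622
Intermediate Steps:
J(W, f) = 39 + W
46508 - J(-153, 115) = 46508 - (39 - 153) = 46508 - 1*(-114) = 46508 + 114 = 46622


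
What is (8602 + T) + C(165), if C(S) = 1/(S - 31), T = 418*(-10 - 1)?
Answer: 536537/134 ≈ 4004.0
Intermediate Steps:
T = -4598 (T = 418*(-11) = -4598)
C(S) = 1/(-31 + S)
(8602 + T) + C(165) = (8602 - 4598) + 1/(-31 + 165) = 4004 + 1/134 = 536537/134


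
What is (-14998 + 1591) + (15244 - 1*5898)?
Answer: -4061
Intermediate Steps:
(-14998 + 1591) + (15244 - 1*5898) = -13407 + (15244 - 5898) = -13407 + 9346 = -4061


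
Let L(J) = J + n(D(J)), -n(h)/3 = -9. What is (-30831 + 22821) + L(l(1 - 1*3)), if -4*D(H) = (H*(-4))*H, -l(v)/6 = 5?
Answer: -8013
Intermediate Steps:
l(v) = -30 (l(v) = -6*5 = -30)
D(H) = H² (D(H) = -H*(-4)*H/4 = -(-4*H)*H/4 = -(-1)*H² = H²)
n(h) = 27 (n(h) = -3*(-9) = 27)
L(J) = 27 + J (L(J) = J + 27 = 27 + J)
(-30831 + 22821) + L(l(1 - 1*3)) = (-30831 + 22821) + (27 - 30) = -8010 - 3 = -8013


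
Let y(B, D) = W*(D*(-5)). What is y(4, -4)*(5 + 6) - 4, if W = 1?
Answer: 216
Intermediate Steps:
y(B, D) = -5*D (y(B, D) = 1*(D*(-5)) = 1*(-5*D) = -5*D)
y(4, -4)*(5 + 6) - 4 = (-5*(-4))*(5 + 6) - 4 = 20*11 - 4 = 220 - 4 = 216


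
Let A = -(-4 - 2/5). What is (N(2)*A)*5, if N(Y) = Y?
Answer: 44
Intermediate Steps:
A = 22/5 (A = -(-4 - 2*⅕) = -(-4 - ⅖) = -1*(-22/5) = 22/5 ≈ 4.4000)
(N(2)*A)*5 = (2*(22/5))*5 = (44/5)*5 = 44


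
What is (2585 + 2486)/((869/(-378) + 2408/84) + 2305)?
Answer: 1916838/881257 ≈ 2.1751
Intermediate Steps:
(2585 + 2486)/((869/(-378) + 2408/84) + 2305) = 5071/((869*(-1/378) + 2408*(1/84)) + 2305) = 5071/((-869/378 + 86/3) + 2305) = 5071/(9967/378 + 2305) = 5071/(881257/378) = 5071*(378/881257) = 1916838/881257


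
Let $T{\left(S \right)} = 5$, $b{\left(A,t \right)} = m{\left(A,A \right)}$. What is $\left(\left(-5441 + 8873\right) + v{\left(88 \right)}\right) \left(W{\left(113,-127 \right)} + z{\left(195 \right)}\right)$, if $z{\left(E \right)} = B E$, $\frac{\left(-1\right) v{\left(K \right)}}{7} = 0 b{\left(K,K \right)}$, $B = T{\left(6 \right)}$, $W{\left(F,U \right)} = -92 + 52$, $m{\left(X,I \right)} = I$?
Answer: $3208920$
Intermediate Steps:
$b{\left(A,t \right)} = A$
$W{\left(F,U \right)} = -40$
$B = 5$
$v{\left(K \right)} = 0$ ($v{\left(K \right)} = - 7 \cdot 0 K = \left(-7\right) 0 = 0$)
$z{\left(E \right)} = 5 E$
$\left(\left(-5441 + 8873\right) + v{\left(88 \right)}\right) \left(W{\left(113,-127 \right)} + z{\left(195 \right)}\right) = \left(\left(-5441 + 8873\right) + 0\right) \left(-40 + 5 \cdot 195\right) = \left(3432 + 0\right) \left(-40 + 975\right) = 3432 \cdot 935 = 3208920$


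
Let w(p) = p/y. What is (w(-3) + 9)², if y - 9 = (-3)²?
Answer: 2809/36 ≈ 78.028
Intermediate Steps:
y = 18 (y = 9 + (-3)² = 9 + 9 = 18)
w(p) = p/18
(w(-3) + 9)² = ((1/18)*(-3) + 9)² = (-⅙ + 9)² = (53/6)² = 2809/36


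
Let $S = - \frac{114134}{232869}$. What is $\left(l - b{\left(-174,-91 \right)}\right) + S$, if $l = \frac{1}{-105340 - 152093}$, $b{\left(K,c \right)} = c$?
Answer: $\frac{1808633649772}{19982721759} \approx 90.51$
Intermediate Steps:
$S = - \frac{114134}{232869}$ ($S = \left(-114134\right) \frac{1}{232869} = - \frac{114134}{232869} \approx -0.49012$)
$l = - \frac{1}{257433}$ ($l = \frac{1}{-257433} = - \frac{1}{257433} \approx -3.8845 \cdot 10^{-6}$)
$\left(l - b{\left(-174,-91 \right)}\right) + S = \left(- \frac{1}{257433} - -91\right) - \frac{114134}{232869} = \left(- \frac{1}{257433} + 91\right) - \frac{114134}{232869} = \frac{23426402}{257433} - \frac{114134}{232869} = \frac{1808633649772}{19982721759}$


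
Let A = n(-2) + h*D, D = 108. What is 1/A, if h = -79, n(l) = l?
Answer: -1/8534 ≈ -0.00011718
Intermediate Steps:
A = -8534 (A = -2 - 79*108 = -2 - 8532 = -8534)
1/A = 1/(-8534) = -1/8534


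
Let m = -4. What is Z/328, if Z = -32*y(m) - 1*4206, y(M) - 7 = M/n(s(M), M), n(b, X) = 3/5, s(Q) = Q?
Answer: -6325/492 ≈ -12.856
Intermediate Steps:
n(b, X) = ⅗ (n(b, X) = 3*(⅕) = ⅗)
y(M) = 7 + 5*M/3 (y(M) = 7 + M/(⅗) = 7 + M*(5/3) = 7 + 5*M/3)
Z = -12650/3 (Z = -32*(7 + (5/3)*(-4)) - 1*4206 = -32*(7 - 20/3) - 4206 = -32*⅓ - 4206 = -32/3 - 4206 = -12650/3 ≈ -4216.7)
Z/328 = -12650/3/328 = -12650/3*1/328 = -6325/492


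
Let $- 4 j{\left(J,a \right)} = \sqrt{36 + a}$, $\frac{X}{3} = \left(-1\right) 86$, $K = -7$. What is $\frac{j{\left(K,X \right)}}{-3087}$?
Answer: $\frac{i \sqrt{222}}{12348} \approx 0.0012066 i$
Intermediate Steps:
$X = -258$ ($X = 3 \left(\left(-1\right) 86\right) = 3 \left(-86\right) = -258$)
$j{\left(J,a \right)} = - \frac{\sqrt{36 + a}}{4}$
$\frac{j{\left(K,X \right)}}{-3087} = \frac{\left(- \frac{1}{4}\right) \sqrt{36 - 258}}{-3087} = - \frac{\sqrt{-222}}{4} \left(- \frac{1}{3087}\right) = - \frac{i \sqrt{222}}{4} \left(- \frac{1}{3087}\right) = \frac{i \sqrt{222}}{12348}$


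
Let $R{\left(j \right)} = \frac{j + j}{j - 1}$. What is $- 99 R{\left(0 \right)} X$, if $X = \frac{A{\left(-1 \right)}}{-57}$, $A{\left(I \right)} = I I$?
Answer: $0$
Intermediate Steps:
$R{\left(j \right)} = \frac{2 j}{-1 + j}$
$A{\left(I \right)} = I^{2}$
$X = - \frac{1}{57}$ ($X = \frac{\left(-1\right)^{2}}{-57} = 1 \left(- \frac{1}{57}\right) = - \frac{1}{57} \approx -0.017544$)
$- 99 R{\left(0 \right)} X = - 99 \cdot 2 \cdot 0 \frac{1}{-1 + 0} \left(- \frac{1}{57}\right) = - 99 \cdot 2 \cdot 0 \frac{1}{-1} \left(- \frac{1}{57}\right) = - 99 \cdot 2 \cdot 0 \left(-1\right) \left(- \frac{1}{57}\right) = \left(-99\right) 0 \left(- \frac{1}{57}\right) = 0 \left(- \frac{1}{57}\right) = 0$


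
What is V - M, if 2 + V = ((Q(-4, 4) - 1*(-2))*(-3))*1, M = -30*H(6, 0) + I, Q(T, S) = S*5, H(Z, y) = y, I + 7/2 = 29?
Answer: -187/2 ≈ -93.500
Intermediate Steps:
I = 51/2 (I = -7/2 + 29 = 51/2 ≈ 25.500)
Q(T, S) = 5*S
M = 51/2 (M = -30*0 + 51/2 = 0 + 51/2 = 51/2 ≈ 25.500)
V = -68 (V = -2 + ((5*4 - 1*(-2))*(-3))*1 = -2 + ((20 + 2)*(-3))*1 = -2 + (22*(-3))*1 = -2 - 66*1 = -2 - 66 = -68)
V - M = -68 - 1*51/2 = -68 - 51/2 = -187/2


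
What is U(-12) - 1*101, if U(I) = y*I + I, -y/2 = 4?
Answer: -17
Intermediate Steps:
y = -8 (y = -2*4 = -8)
U(I) = -7*I (U(I) = -8*I + I = -7*I)
U(-12) - 1*101 = -7*(-12) - 1*101 = 84 - 101 = -17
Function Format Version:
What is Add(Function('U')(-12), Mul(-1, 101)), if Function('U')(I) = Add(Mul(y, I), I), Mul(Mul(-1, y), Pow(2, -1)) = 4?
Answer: -17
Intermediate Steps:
y = -8 (y = Mul(-2, 4) = -8)
Function('U')(I) = Mul(-7, I) (Function('U')(I) = Add(Mul(-8, I), I) = Mul(-7, I))
Add(Function('U')(-12), Mul(-1, 101)) = Add(Mul(-7, -12), Mul(-1, 101)) = Add(84, -101) = -17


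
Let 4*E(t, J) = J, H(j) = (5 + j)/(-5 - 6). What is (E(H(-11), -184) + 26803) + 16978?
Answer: 43735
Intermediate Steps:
H(j) = -5/11 - j/11 (H(j) = (5 + j)/(-11) = (5 + j)*(-1/11) = -5/11 - j/11)
E(t, J) = J/4
(E(H(-11), -184) + 26803) + 16978 = ((¼)*(-184) + 26803) + 16978 = (-46 + 26803) + 16978 = 26757 + 16978 = 43735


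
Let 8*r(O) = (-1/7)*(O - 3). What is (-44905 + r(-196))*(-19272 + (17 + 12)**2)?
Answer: 6620628473/8 ≈ 8.2758e+8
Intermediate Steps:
r(O) = 3/56 - O/56 (r(O) = ((-1/7)*(O - 3))/8 = ((-1*1/7)*(-3 + O))/8 = (-(-3 + O)/7)/8 = (3/7 - O/7)/8 = 3/56 - O/56)
(-44905 + r(-196))*(-19272 + (17 + 12)**2) = (-44905 + (3/56 - 1/56*(-196)))*(-19272 + (17 + 12)**2) = (-44905 + (3/56 + 7/2))*(-19272 + 29**2) = (-44905 + 199/56)*(-19272 + 841) = -2514481/56*(-18431) = 6620628473/8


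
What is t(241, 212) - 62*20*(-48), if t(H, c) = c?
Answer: 59732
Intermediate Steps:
t(241, 212) - 62*20*(-48) = 212 - 62*20*(-48) = 212 - 1240*(-48) = 212 + 59520 = 59732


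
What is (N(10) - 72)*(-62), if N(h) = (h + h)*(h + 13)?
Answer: -24056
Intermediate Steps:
N(h) = 2*h*(13 + h) (N(h) = (2*h)*(13 + h) = 2*h*(13 + h))
(N(10) - 72)*(-62) = (2*10*(13 + 10) - 72)*(-62) = (2*10*23 - 72)*(-62) = (460 - 72)*(-62) = 388*(-62) = -24056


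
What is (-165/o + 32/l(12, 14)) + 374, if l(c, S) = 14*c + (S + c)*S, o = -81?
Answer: 1350565/3591 ≈ 376.10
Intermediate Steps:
l(c, S) = 14*c + S*(S + c)
(-165/o + 32/l(12, 14)) + 374 = (-165/(-81) + 32/(14² + 14*12 + 14*12)) + 374 = (-165*(-1/81) + 32/(196 + 168 + 168)) + 374 = (55/27 + 32/532) + 374 = (55/27 + 32*(1/532)) + 374 = (55/27 + 8/133) + 374 = 7531/3591 + 374 = 1350565/3591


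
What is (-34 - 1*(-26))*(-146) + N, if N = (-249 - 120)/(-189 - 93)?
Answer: 109915/94 ≈ 1169.3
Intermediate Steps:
N = 123/94 (N = -369/(-282) = -369*(-1/282) = 123/94 ≈ 1.3085)
(-34 - 1*(-26))*(-146) + N = (-34 - 1*(-26))*(-146) + 123/94 = (-34 + 26)*(-146) + 123/94 = -8*(-146) + 123/94 = 1168 + 123/94 = 109915/94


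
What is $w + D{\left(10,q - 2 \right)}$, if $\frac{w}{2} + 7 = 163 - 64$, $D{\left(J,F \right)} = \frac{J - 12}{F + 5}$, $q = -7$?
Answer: $\frac{369}{2} \approx 184.5$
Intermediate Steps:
$D{\left(J,F \right)} = \frac{-12 + J}{5 + F}$
$w = 184$ ($w = -14 + 2 \left(163 - 64\right) = -14 + 2 \cdot 99 = -14 + 198 = 184$)
$w + D{\left(10,q - 2 \right)} = 184 + \frac{-12 + 10}{5 - 9} = 184 + \frac{1}{5 - 9} \left(-2\right) = 184 + \frac{1}{-4} \left(-2\right) = 184 - - \frac{1}{2} = 184 + \frac{1}{2} = \frac{369}{2}$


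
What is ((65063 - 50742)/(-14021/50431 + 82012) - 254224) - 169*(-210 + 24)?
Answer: -921443824488939/4135933151 ≈ -2.2279e+5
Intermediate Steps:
((65063 - 50742)/(-14021/50431 + 82012) - 254224) - 169*(-210 + 24) = (14321/(-14021*1/50431 + 82012) - 254224) - 169*(-186) = (14321/(-14021/50431 + 82012) - 254224) + 31434 = (14321/(4135933151/50431) - 254224) + 31434 = (14321*(50431/4135933151) - 254224) + 31434 = (722222351/4135933151 - 254224) + 31434 = -1051452747157473/4135933151 + 31434 = -921443824488939/4135933151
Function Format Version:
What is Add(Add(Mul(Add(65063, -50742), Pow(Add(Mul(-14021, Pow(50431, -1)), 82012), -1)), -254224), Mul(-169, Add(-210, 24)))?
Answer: Rational(-921443824488939, 4135933151) ≈ -2.2279e+5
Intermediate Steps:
Add(Add(Mul(Add(65063, -50742), Pow(Add(Mul(-14021, Pow(50431, -1)), 82012), -1)), -254224), Mul(-169, Add(-210, 24))) = Add(Add(Mul(14321, Pow(Add(Mul(-14021, Rational(1, 50431)), 82012), -1)), -254224), Mul(-169, -186)) = Add(Add(Mul(14321, Pow(Add(Rational(-14021, 50431), 82012), -1)), -254224), 31434) = Add(Add(Mul(14321, Pow(Rational(4135933151, 50431), -1)), -254224), 31434) = Add(Add(Mul(14321, Rational(50431, 4135933151)), -254224), 31434) = Add(Add(Rational(722222351, 4135933151), -254224), 31434) = Add(Rational(-1051452747157473, 4135933151), 31434) = Rational(-921443824488939, 4135933151)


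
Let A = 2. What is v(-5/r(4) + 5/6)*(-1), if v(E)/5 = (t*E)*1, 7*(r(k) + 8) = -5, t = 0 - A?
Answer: 2575/183 ≈ 14.071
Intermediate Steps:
t = -2 (t = 0 - 1*2 = 0 - 2 = -2)
r(k) = -61/7 (r(k) = -8 + (1/7)*(-5) = -8 - 5/7 = -61/7)
v(E) = -10*E (v(E) = 5*(-2*E*1) = 5*(-2*E) = -10*E)
v(-5/r(4) + 5/6)*(-1) = -10*(-5/(-61/7) + 5/6)*(-1) = -10*(-5*(-7/61) + 5*(1/6))*(-1) = -10*(35/61 + 5/6)*(-1) = -10*515/366*(-1) = -2575/183*(-1) = 2575/183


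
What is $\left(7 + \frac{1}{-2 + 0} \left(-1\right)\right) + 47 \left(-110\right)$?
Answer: $- \frac{10325}{2} \approx -5162.5$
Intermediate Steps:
$\left(7 + \frac{1}{-2 + 0} \left(-1\right)\right) + 47 \left(-110\right) = \left(7 + \frac{1}{-2} \left(-1\right)\right) - 5170 = \left(7 - - \frac{1}{2}\right) - 5170 = \left(7 + \frac{1}{2}\right) - 5170 = \frac{15}{2} - 5170 = - \frac{10325}{2}$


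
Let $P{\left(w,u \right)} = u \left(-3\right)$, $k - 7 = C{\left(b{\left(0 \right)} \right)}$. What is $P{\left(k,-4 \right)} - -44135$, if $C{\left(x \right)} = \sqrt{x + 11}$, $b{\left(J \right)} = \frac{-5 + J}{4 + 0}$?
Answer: $44147$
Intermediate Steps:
$b{\left(J \right)} = - \frac{5}{4} + \frac{J}{4}$ ($b{\left(J \right)} = \frac{-5 + J}{4} = \left(-5 + J\right) \frac{1}{4} = - \frac{5}{4} + \frac{J}{4}$)
$C{\left(x \right)} = \sqrt{11 + x}$
$k = 7 + \frac{\sqrt{39}}{2}$ ($k = 7 + \sqrt{11 + \left(- \frac{5}{4} + \frac{1}{4} \cdot 0\right)} = 7 + \sqrt{11 + \left(- \frac{5}{4} + 0\right)} = 7 + \sqrt{11 - \frac{5}{4}} = 7 + \sqrt{\frac{39}{4}} = 7 + \frac{\sqrt{39}}{2} \approx 10.122$)
$P{\left(w,u \right)} = - 3 u$
$P{\left(k,-4 \right)} - -44135 = \left(-3\right) \left(-4\right) - -44135 = 12 + 44135 = 44147$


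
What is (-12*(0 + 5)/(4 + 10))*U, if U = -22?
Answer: 660/7 ≈ 94.286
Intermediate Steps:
(-12*(0 + 5)/(4 + 10))*U = -12*(0 + 5)/(4 + 10)*(-22) = -60/14*(-22) = -12*5/14*(-22) = -30/7*(-22) = 660/7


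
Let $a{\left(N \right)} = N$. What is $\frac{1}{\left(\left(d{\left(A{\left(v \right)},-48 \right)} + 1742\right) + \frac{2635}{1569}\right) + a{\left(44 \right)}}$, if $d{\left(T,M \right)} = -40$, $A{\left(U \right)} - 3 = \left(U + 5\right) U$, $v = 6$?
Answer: $\frac{1569}{2742109} \approx 0.00057219$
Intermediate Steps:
$A{\left(U \right)} = 3 + U \left(5 + U\right)$ ($A{\left(U \right)} = 3 + \left(U + 5\right) U = 3 + \left(5 + U\right) U = 3 + U \left(5 + U\right)$)
$\frac{1}{\left(\left(d{\left(A{\left(v \right)},-48 \right)} + 1742\right) + \frac{2635}{1569}\right) + a{\left(44 \right)}} = \frac{1}{\left(\left(-40 + 1742\right) + \frac{2635}{1569}\right) + 44} = \frac{1}{\left(1702 + 2635 \cdot \frac{1}{1569}\right) + 44} = \frac{1}{\left(1702 + \frac{2635}{1569}\right) + 44} = \frac{1}{\frac{2673073}{1569} + 44} = \frac{1}{\frac{2742109}{1569}} = \frac{1569}{2742109}$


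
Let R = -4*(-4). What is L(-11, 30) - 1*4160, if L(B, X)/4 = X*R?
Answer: -2240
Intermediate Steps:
R = 16
L(B, X) = 64*X (L(B, X) = 4*(X*16) = 4*(16*X) = 64*X)
L(-11, 30) - 1*4160 = 64*30 - 1*4160 = 1920 - 4160 = -2240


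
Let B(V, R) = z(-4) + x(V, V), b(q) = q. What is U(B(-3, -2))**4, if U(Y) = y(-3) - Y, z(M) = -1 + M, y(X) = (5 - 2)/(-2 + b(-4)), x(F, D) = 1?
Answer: 2401/16 ≈ 150.06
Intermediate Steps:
y(X) = -1/2 (y(X) = (5 - 2)/(-2 - 4) = 3/(-6) = 3*(-1/6) = -1/2)
B(V, R) = -4 (B(V, R) = (-1 - 4) + 1 = -5 + 1 = -4)
U(Y) = -1/2 - Y
U(B(-3, -2))**4 = (-1/2 - 1*(-4))**4 = (-1/2 + 4)**4 = (7/2)**4 = 2401/16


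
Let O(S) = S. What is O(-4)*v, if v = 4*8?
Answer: -128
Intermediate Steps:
v = 32
O(-4)*v = -4*32 = -128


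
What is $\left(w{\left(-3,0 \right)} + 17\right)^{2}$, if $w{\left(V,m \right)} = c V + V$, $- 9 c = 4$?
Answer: $\frac{2116}{9} \approx 235.11$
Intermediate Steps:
$c = - \frac{4}{9}$ ($c = \left(- \frac{1}{9}\right) 4 = - \frac{4}{9} \approx -0.44444$)
$w{\left(V,m \right)} = \frac{5 V}{9}$ ($w{\left(V,m \right)} = - \frac{4 V}{9} + V = \frac{5 V}{9}$)
$\left(w{\left(-3,0 \right)} + 17\right)^{2} = \left(\frac{5}{9} \left(-3\right) + 17\right)^{2} = \left(- \frac{5}{3} + 17\right)^{2} = \left(\frac{46}{3}\right)^{2} = \frac{2116}{9}$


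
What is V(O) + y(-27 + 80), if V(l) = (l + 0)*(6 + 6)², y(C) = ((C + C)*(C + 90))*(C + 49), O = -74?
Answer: 1535460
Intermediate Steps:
y(C) = 2*C*(49 + C)*(90 + C) (y(C) = ((2*C)*(90 + C))*(49 + C) = (2*C*(90 + C))*(49 + C) = 2*C*(49 + C)*(90 + C))
V(l) = 144*l (V(l) = l*12² = l*144 = 144*l)
V(O) + y(-27 + 80) = 144*(-74) + 2*(-27 + 80)*(4410 + (-27 + 80)² + 139*(-27 + 80)) = -10656 + 2*53*(4410 + 53² + 139*53) = -10656 + 2*53*(4410 + 2809 + 7367) = -10656 + 2*53*14586 = -10656 + 1546116 = 1535460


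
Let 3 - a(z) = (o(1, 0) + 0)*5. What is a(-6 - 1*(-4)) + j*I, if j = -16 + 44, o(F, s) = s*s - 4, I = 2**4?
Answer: 471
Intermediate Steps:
I = 16
o(F, s) = -4 + s**2 (o(F, s) = s**2 - 4 = -4 + s**2)
a(z) = 23 (a(z) = 3 - ((-4 + 0**2) + 0)*5 = 3 - ((-4 + 0) + 0)*5 = 3 - (-4 + 0)*5 = 3 - (-4)*5 = 3 - 1*(-20) = 3 + 20 = 23)
j = 28
a(-6 - 1*(-4)) + j*I = 23 + 28*16 = 23 + 448 = 471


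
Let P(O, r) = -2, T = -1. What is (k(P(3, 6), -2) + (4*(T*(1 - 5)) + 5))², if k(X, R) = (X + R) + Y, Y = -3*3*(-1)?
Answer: 676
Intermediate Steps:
Y = 9 (Y = -9*(-1) = 9)
k(X, R) = 9 + R + X (k(X, R) = (X + R) + 9 = (R + X) + 9 = 9 + R + X)
(k(P(3, 6), -2) + (4*(T*(1 - 5)) + 5))² = ((9 - 2 - 2) + (4*(-(1 - 5)) + 5))² = (5 + (4*(-1*(-4)) + 5))² = (5 + (4*4 + 5))² = (5 + (16 + 5))² = (5 + 21)² = 26² = 676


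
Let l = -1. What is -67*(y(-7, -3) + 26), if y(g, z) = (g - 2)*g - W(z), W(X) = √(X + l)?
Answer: -5963 + 134*I ≈ -5963.0 + 134.0*I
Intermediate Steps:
W(X) = √(-1 + X) (W(X) = √(X - 1) = √(-1 + X))
y(g, z) = -√(-1 + z) + g*(-2 + g) (y(g, z) = (g - 2)*g - √(-1 + z) = (-2 + g)*g - √(-1 + z) = g*(-2 + g) - √(-1 + z) = -√(-1 + z) + g*(-2 + g))
-67*(y(-7, -3) + 26) = -67*(((-7)² - √(-1 - 3) - 2*(-7)) + 26) = -67*((49 - √(-4) + 14) + 26) = -67*((49 - 2*I + 14) + 26) = -67*((63 - 2*I) + 26) = -67*(89 - 2*I) = -5963 + 134*I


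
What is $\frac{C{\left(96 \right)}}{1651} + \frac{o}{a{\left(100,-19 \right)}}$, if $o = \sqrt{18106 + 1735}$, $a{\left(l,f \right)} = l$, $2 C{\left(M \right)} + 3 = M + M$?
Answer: $\frac{189}{3302} + \frac{\sqrt{19841}}{100} \approx 1.4658$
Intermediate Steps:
$C{\left(M \right)} = - \frac{3}{2} + M$ ($C{\left(M \right)} = - \frac{3}{2} + \frac{M + M}{2} = - \frac{3}{2} + \frac{2 M}{2} = - \frac{3}{2} + M$)
$o = \sqrt{19841} \approx 140.86$
$\frac{C{\left(96 \right)}}{1651} + \frac{o}{a{\left(100,-19 \right)}} = \frac{- \frac{3}{2} + 96}{1651} + \frac{\sqrt{19841}}{100} = \frac{189}{2} \cdot \frac{1}{1651} + \sqrt{19841} \cdot \frac{1}{100} = \frac{189}{3302} + \frac{\sqrt{19841}}{100}$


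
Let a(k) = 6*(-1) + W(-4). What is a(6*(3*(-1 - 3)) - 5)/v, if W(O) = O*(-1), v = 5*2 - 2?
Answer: -1/4 ≈ -0.25000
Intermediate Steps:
v = 8 (v = 10 - 2 = 8)
W(O) = -O
a(k) = -2 (a(k) = 6*(-1) - 1*(-4) = -6 + 4 = -2)
a(6*(3*(-1 - 3)) - 5)/v = -2/8 = -2*1/8 = -1/4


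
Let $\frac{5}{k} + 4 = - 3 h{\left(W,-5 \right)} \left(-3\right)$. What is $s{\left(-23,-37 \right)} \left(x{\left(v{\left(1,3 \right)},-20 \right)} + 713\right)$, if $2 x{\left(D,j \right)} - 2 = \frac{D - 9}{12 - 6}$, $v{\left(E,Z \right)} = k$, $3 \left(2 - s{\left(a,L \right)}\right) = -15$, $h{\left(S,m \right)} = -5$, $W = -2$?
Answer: $\frac{209693}{42} \approx 4992.7$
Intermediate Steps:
$s{\left(a,L \right)} = 7$ ($s{\left(a,L \right)} = 2 - -5 = 2 + 5 = 7$)
$k = - \frac{5}{49}$ ($k = \frac{5}{-4 + \left(-3\right) \left(-5\right) \left(-3\right)} = \frac{5}{-4 + 15 \left(-3\right)} = \frac{5}{-4 - 45} = \frac{5}{-49} = 5 \left(- \frac{1}{49}\right) = - \frac{5}{49} \approx -0.10204$)
$v{\left(E,Z \right)} = - \frac{5}{49}$
$x{\left(D,j \right)} = \frac{1}{4} + \frac{D}{12}$ ($x{\left(D,j \right)} = 1 + \frac{\left(D - 9\right) \frac{1}{12 - 6}}{2} = 1 + \frac{\left(-9 + D\right) \frac{1}{6}}{2} = 1 + \frac{- \frac{3}{2} + \frac{D}{6}}{2} = 1 + \left(- \frac{3}{4} + \frac{D}{12}\right) = \frac{1}{4} + \frac{D}{12}$)
$s{\left(-23,-37 \right)} \left(x{\left(v{\left(1,3 \right)},-20 \right)} + 713\right) = 7 \left(\left(\frac{1}{4} + \frac{1}{12} \left(- \frac{5}{49}\right)\right) + 713\right) = 7 \left(\left(\frac{1}{4} - \frac{5}{588}\right) + 713\right) = 7 \left(\frac{71}{294} + 713\right) = 7 \cdot \frac{209693}{294} = \frac{209693}{42}$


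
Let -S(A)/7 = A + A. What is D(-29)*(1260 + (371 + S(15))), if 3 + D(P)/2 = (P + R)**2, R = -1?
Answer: 2549274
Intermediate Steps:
S(A) = -14*A (S(A) = -7*(A + A) = -14*A)
D(P) = -6 + 2*(-1 + P)**2 (D(P) = -6 + 2*(P - 1)**2 = -6 + 2*(-1 + P)**2)
D(-29)*(1260 + (371 + S(15))) = (-6 + 2*(-1 - 29)**2)*(1260 + (371 - 14*15)) = (-6 + 2*(-30)**2)*(1260 + (371 - 210)) = (-6 + 2*900)*(1260 + 161) = (-6 + 1800)*1421 = 1794*1421 = 2549274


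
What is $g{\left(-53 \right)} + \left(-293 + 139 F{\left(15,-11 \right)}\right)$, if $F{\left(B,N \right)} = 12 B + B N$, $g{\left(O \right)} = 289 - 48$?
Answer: $2033$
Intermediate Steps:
$g{\left(O \right)} = 241$ ($g{\left(O \right)} = 289 - 48 = 241$)
$g{\left(-53 \right)} + \left(-293 + 139 F{\left(15,-11 \right)}\right) = 241 - \left(293 - 139 \cdot 15 \left(12 - 11\right)\right) = 241 - \left(293 - 139 \cdot 15 \cdot 1\right) = 241 + \left(-293 + 139 \cdot 15\right) = 241 + \left(-293 + 2085\right) = 241 + 1792 = 2033$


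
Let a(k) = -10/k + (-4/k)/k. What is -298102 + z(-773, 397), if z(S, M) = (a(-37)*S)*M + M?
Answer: -519876591/1369 ≈ -3.7975e+5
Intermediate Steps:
a(k) = -10/k - 4/k²
z(S, M) = M + 366*M*S/1369 (z(S, M) = ((2*(-2 - 5*(-37))/(-37)²)*S)*M + M = ((2*(1/1369)*(-2 + 185))*S)*M + M = ((2*(1/1369)*183)*S)*M + M = (366*S/1369)*M + M = 366*M*S/1369 + M = M + 366*M*S/1369)
-298102 + z(-773, 397) = -298102 + (1/1369)*397*(1369 + 366*(-773)) = -298102 + (1/1369)*397*(1369 - 282918) = -298102 + (1/1369)*397*(-281549) = -298102 - 111774953/1369 = -519876591/1369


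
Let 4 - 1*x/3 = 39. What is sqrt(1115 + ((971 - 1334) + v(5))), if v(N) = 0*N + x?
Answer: sqrt(647) ≈ 25.436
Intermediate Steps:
x = -105 (x = 12 - 3*39 = 12 - 117 = -105)
v(N) = -105 (v(N) = 0*N - 105 = 0 - 105 = -105)
sqrt(1115 + ((971 - 1334) + v(5))) = sqrt(1115 + ((971 - 1334) - 105)) = sqrt(1115 + (-363 - 105)) = sqrt(1115 - 468) = sqrt(647)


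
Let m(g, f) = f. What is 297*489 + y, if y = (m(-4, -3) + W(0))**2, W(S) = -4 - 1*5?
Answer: 145377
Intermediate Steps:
W(S) = -9 (W(S) = -4 - 5 = -9)
y = 144 (y = (-3 - 9)**2 = (-12)**2 = 144)
297*489 + y = 297*489 + 144 = 145233 + 144 = 145377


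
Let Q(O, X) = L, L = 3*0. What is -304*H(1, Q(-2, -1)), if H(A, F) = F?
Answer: 0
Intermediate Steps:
L = 0
Q(O, X) = 0
-304*H(1, Q(-2, -1)) = -304*0 = 0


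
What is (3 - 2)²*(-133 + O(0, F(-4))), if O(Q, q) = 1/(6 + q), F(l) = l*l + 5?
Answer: -3590/27 ≈ -132.96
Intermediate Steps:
F(l) = 5 + l² (F(l) = l² + 5 = 5 + l²)
(3 - 2)²*(-133 + O(0, F(-4))) = (3 - 2)²*(-133 + 1/(6 + (5 + (-4)²))) = 1²*(-133 + 1/(6 + (5 + 16))) = 1*(-133 + 1/(6 + 21)) = 1*(-133 + 1/27) = 1*(-3590/27) = -3590/27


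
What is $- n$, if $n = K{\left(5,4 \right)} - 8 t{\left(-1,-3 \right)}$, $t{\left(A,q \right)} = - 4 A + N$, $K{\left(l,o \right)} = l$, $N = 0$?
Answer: $27$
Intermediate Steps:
$t{\left(A,q \right)} = - 4 A$ ($t{\left(A,q \right)} = - 4 A + 0 = - 4 A$)
$n = -27$ ($n = 5 - 8 \left(\left(-4\right) \left(-1\right)\right) = 5 - 32 = -27$)
$- n = \left(-1\right) \left(-27\right) = 27$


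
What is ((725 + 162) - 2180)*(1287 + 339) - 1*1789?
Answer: -2104207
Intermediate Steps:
((725 + 162) - 2180)*(1287 + 339) - 1*1789 = (887 - 2180)*1626 - 1789 = -1293*1626 - 1789 = -2102418 - 1789 = -2104207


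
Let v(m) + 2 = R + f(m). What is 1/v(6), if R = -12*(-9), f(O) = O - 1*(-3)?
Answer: 1/115 ≈ 0.0086956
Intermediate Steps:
f(O) = 3 + O (f(O) = O + 3 = 3 + O)
R = 108
v(m) = 109 + m (v(m) = -2 + (108 + (3 + m)) = -2 + (111 + m) = 109 + m)
1/v(6) = 1/(109 + 6) = 1/115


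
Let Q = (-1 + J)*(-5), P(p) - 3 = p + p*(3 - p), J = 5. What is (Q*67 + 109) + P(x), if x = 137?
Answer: -19449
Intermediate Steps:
P(p) = 3 + p + p*(3 - p) (P(p) = 3 + (p + p*(3 - p)) = 3 + p + p*(3 - p))
Q = -20 (Q = (-1 + 5)*(-5) = 4*(-5) = -20)
(Q*67 + 109) + P(x) = (-20*67 + 109) + (3 - 1*137**2 + 4*137) = (-1340 + 109) + (3 - 1*18769 + 548) = -1231 + (3 - 18769 + 548) = -1231 - 18218 = -19449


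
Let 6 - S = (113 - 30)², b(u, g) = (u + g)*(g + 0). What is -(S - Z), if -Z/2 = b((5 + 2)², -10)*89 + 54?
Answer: 76195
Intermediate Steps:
b(u, g) = g*(g + u) (b(u, g) = (g + u)*g = g*(g + u))
Z = 69312 (Z = -2*(-10*(-10 + (5 + 2)²)*89 + 54) = -2*(-10*(-10 + 7²)*89 + 54) = -2*(-10*(-10 + 49)*89 + 54) = -2*(-10*39*89 + 54) = -2*(-390*89 + 54) = -2*(-34710 + 54) = -2*(-34656) = 69312)
S = -6883 (S = 6 - (113 - 30)² = 6 - 1*83² = 6 - 1*6889 = 6 - 6889 = -6883)
-(S - Z) = -(-6883 - 1*69312) = -(-6883 - 69312) = -1*(-76195) = 76195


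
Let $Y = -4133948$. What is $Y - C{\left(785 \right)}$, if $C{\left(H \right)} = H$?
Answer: $-4134733$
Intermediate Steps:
$Y - C{\left(785 \right)} = -4133948 - 785 = -4134733$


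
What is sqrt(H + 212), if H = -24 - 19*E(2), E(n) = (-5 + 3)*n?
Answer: 2*sqrt(66) ≈ 16.248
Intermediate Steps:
E(n) = -2*n
H = 52 (H = -24 - (-38)*2 = -24 - 19*(-4) = -24 + 76 = 52)
sqrt(H + 212) = sqrt(52 + 212) = sqrt(264) = 2*sqrt(66)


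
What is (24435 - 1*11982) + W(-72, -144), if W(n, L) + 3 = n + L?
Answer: 12234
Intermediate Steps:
W(n, L) = -3 + L + n (W(n, L) = -3 + (n + L) = -3 + (L + n) = -3 + L + n)
(24435 - 1*11982) + W(-72, -144) = (24435 - 1*11982) + (-3 - 144 - 72) = (24435 - 11982) - 219 = 12453 - 219 = 12234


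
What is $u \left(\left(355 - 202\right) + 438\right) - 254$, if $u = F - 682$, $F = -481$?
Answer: $-687587$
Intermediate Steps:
$u = -1163$ ($u = -481 - 682 = -1163$)
$u \left(\left(355 - 202\right) + 438\right) - 254 = - 1163 \left(\left(355 - 202\right) + 438\right) - 254 = - 1163 \left(153 + 438\right) - 254 = \left(-1163\right) 591 - 254 = -687333 - 254 = -687587$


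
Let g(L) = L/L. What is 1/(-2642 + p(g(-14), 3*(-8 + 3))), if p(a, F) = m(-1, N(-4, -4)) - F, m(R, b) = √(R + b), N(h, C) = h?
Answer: -2627/6901134 - I*√5/6901134 ≈ -0.00038066 - 3.2401e-7*I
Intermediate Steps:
g(L) = 1
p(a, F) = -F + I*√5 (p(a, F) = √(-1 - 4) - F = √(-5) - F = I*√5 - F = -F + I*√5)
1/(-2642 + p(g(-14), 3*(-8 + 3))) = 1/(-2642 + (-3*(-8 + 3) + I*√5)) = 1/(-2642 + (-3*(-5) + I*√5)) = 1/(-2642 + (-1*(-15) + I*√5)) = 1/(-2642 + (15 + I*√5)) = 1/(-2627 + I*√5)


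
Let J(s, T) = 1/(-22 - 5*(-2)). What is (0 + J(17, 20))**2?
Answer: 1/144 ≈ 0.0069444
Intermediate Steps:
J(s, T) = -1/12 (J(s, T) = 1/(-22 + 10) = 1/(-12) = -1/12)
(0 + J(17, 20))**2 = (0 - 1/12)**2 = (-1/12)**2 = 1/144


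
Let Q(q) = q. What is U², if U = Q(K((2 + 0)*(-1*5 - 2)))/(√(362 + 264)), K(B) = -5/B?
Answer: 25/122696 ≈ 0.00020376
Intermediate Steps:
U = 5*√626/8764 (U = (-5*1/((2 + 0)*(-1*5 - 2)))/(√(362 + 264)) = (-5*1/(2*(-5 - 2)))/(√626) = (-5/(2*(-7)))*(√626/626) = (-5/(-14))*(√626/626) = (-5*(-1/14))*(√626/626) = 5*(√626/626)/14 = 5*√626/8764 ≈ 0.014274)
U² = (5*√626/8764)² = 25/122696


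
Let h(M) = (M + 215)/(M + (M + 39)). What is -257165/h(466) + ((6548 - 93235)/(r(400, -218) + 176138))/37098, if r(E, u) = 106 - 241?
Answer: -543476041699380019/1482164559738 ≈ -3.6668e+5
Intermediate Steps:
r(E, u) = -135
h(M) = (215 + M)/(39 + 2*M) (h(M) = (215 + M)/(M + (39 + M)) = (215 + M)/(39 + 2*M))
-257165/h(466) + ((6548 - 93235)/(r(400, -218) + 176138))/37098 = -257165*(39 + 2*466)/(215 + 466) + ((6548 - 93235)/(-135 + 176138))/37098 = -257165/(681/(39 + 932)) - 86687/176003*(1/37098) = -257165/(681/971) - 86687*1/176003*(1/37098) = -257165/((1/971)*681) - 86687/176003*1/37098 = -257165/681/971 - 86687/6529359294 = -257165*971/681 - 86687/6529359294 = -249707215/681 - 86687/6529359294 = -543476041699380019/1482164559738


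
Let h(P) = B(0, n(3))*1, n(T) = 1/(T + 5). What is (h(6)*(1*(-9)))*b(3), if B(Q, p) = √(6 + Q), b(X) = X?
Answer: -27*√6 ≈ -66.136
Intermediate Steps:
n(T) = 1/(5 + T)
h(P) = √6 (h(P) = √(6 + 0)*1 = √6*1 = √6)
(h(6)*(1*(-9)))*b(3) = (√6*(1*(-9)))*3 = (√6*(-9))*3 = -9*√6*3 = -27*√6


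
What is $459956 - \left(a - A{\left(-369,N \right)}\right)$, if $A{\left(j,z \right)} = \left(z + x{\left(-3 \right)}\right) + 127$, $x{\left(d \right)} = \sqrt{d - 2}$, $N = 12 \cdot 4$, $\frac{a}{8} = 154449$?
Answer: $-775461 + i \sqrt{5} \approx -7.7546 \cdot 10^{5} + 2.2361 i$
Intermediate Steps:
$a = 1235592$ ($a = 8 \cdot 154449 = 1235592$)
$N = 48$
$x{\left(d \right)} = \sqrt{-2 + d}$
$A{\left(j,z \right)} = 127 + z + i \sqrt{5}$ ($A{\left(j,z \right)} = \left(z + \sqrt{-2 - 3}\right) + 127 = \left(z + \sqrt{-5}\right) + 127 = \left(z + i \sqrt{5}\right) + 127 = 127 + z + i \sqrt{5}$)
$459956 - \left(a - A{\left(-369,N \right)}\right) = 459956 - \left(1235592 - \left(127 + 48 + i \sqrt{5}\right)\right) = 459956 - \left(1235592 - \left(175 + i \sqrt{5}\right)\right) = 459956 - \left(1235417 - i \sqrt{5}\right) = -775461 + i \sqrt{5}$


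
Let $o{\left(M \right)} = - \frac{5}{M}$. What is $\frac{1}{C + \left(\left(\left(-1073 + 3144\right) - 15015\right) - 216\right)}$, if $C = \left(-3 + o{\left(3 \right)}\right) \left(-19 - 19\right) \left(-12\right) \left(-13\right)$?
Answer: $\frac{1}{14504} \approx 6.8947 \cdot 10^{-5}$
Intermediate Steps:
$C = 27664$ ($C = \left(-3 - \frac{5}{3}\right) \left(-19 - 19\right) \left(-12\right) \left(-13\right) = \left(-3 - \frac{5}{3}\right) \left(-38\right) \left(-12\right) \left(-13\right) = \left(- \frac{14}{3}\right) \left(-38\right) \left(-12\right) \left(-13\right) = \frac{532}{3} \left(-12\right) \left(-13\right) = \left(-2128\right) \left(-13\right) = 27664$)
$\frac{1}{C + \left(\left(\left(-1073 + 3144\right) - 15015\right) - 216\right)} = \frac{1}{27664 + \left(\left(\left(-1073 + 3144\right) - 15015\right) - 216\right)} = \frac{1}{27664 + \left(\left(2071 - 15015\right) - 216\right)} = \frac{1}{27664 - 13160} = \frac{1}{14504}$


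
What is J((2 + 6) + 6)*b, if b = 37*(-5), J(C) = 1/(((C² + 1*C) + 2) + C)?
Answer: -185/226 ≈ -0.81858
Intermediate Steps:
J(C) = 1/(2 + C² + 2*C) (J(C) = 1/(((C² + C) + 2) + C) = 1/(((C + C²) + 2) + C) = 1/((2 + C + C²) + C) = 1/(2 + C² + 2*C))
b = -185
J((2 + 6) + 6)*b = -185/(2 + ((2 + 6) + 6)² + 2*((2 + 6) + 6)) = -185/(2 + (8 + 6)² + 2*(8 + 6)) = -185/(2 + 14² + 2*14) = -185/(2 + 196 + 28) = -185/226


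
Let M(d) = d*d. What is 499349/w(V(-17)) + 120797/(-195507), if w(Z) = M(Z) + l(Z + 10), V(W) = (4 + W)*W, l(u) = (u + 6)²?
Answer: 84941331973/20530190070 ≈ 4.1374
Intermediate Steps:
M(d) = d²
l(u) = (6 + u)²
V(W) = W*(4 + W)
w(Z) = Z² + (16 + Z)² (w(Z) = Z² + (6 + (Z + 10))² = Z² + (6 + (10 + Z))² = Z² + (16 + Z)²)
499349/w(V(-17)) + 120797/(-195507) = 499349/((-17*(4 - 17))² + (16 - 17*(4 - 17))²) + 120797/(-195507) = 499349/((-17*(-13))² + (16 - 17*(-13))²) + 120797*(-1/195507) = 499349/(221² + (16 + 221)²) - 120797/195507 = 499349/(48841 + 237²) - 120797/195507 = 499349/(48841 + 56169) - 120797/195507 = 499349/105010 - 120797/195507 = 84941331973/20530190070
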